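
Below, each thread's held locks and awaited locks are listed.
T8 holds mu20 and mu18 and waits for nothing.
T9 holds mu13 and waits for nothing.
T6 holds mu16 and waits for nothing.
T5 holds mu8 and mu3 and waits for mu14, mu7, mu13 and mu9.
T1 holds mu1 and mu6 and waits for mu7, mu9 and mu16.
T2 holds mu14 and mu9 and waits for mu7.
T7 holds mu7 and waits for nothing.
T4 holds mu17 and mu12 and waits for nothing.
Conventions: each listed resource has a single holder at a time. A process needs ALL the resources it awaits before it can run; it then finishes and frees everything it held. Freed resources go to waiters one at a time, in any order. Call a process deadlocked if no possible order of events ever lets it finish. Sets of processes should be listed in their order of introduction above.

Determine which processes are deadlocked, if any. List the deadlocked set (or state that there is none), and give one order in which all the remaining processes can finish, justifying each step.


No process is deadlocked.
Key observation: the waits form no ring: some process can always run, and its releases unblock the others one by one.
One completion order for the rest: T7, T2, T4, T9, T5, T6, T1, T8.
Verifying each step:
  T7 waits on nothing -> runs at once and releases mu7
  T2: everything it awaited (mu7) is free; runs, freeing mu14 and mu9
  T4 waits on nothing -> runs at once and releases mu17 and mu12
  T9 waits on nothing -> runs at once and releases mu13
  T5: everything it awaited (mu14, mu7, mu13 and mu9) is free; runs, freeing mu8 and mu3
  T6 waits on nothing -> runs at once and releases mu16
  T1: everything it awaited (mu7, mu9 and mu16) is free; runs, freeing mu1 and mu6
  T8 waits on nothing -> runs at once and releases mu20 and mu18


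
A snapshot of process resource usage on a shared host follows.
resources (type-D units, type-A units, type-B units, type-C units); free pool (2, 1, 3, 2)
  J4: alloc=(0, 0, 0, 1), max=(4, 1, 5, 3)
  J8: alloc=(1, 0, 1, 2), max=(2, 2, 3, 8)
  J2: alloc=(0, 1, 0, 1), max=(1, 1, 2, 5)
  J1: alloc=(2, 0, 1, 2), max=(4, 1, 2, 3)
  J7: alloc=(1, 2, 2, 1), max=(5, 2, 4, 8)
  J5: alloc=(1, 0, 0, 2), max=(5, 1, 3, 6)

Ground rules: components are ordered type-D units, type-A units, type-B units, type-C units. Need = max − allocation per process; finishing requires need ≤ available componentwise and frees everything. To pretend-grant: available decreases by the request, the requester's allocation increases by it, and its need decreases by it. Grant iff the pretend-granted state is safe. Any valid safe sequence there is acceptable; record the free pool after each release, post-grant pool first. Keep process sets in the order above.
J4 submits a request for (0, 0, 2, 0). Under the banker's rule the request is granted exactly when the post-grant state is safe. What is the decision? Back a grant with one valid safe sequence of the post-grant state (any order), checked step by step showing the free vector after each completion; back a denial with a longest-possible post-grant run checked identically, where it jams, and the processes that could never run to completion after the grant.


DENY — the pretend-granted state is unsafe.
Key observation: after J1, J2 the pool peaks at (4, 2, 2, 5), and each blocked process is short somewhere: J4 on type-B units; J8 on type-C units; J7 on type-C units; J5 on type-B units.
Pretend the grant happened; the run J1, J2 goes as far as possible. Walking it through:
  pool = (2, 1, 1, 2)
  J1 needs (2, 1, 1, 1) <= (2, 1, 1, 2) -> finishes; pool += (2, 0, 1, 2) = (4, 1, 2, 4)
  J2 needs (1, 0, 2, 4) <= (4, 1, 2, 4) -> finishes; pool += (0, 1, 0, 1) = (4, 2, 2, 5)
  J4 still needs (4, 1, 3, 2) but only (4, 2, 2, 5) is free — short on type-B units
  J8 still needs (1, 2, 2, 6) but only (4, 2, 2, 5) is free — short on type-C units
  J7 still needs (4, 0, 2, 7) but only (4, 2, 2, 5) is free — short on type-C units
  J5 still needs (4, 1, 3, 4) but only (4, 2, 2, 5) is free — short on type-B units
Processes that could never finish after the grant: J4, J8, J7 and J5.


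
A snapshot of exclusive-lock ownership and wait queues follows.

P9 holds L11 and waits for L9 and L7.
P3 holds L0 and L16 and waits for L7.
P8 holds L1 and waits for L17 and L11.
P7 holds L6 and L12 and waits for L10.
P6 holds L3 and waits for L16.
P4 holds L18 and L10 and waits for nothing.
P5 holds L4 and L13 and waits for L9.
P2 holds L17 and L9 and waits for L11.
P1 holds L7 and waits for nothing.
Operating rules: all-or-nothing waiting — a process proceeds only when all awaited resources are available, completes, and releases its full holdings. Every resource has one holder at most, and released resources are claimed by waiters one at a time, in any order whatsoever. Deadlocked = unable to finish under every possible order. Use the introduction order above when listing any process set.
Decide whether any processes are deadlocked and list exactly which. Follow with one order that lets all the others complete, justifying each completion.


Deadlocked set: P9, P8, P5 and P2.
Key observation: the knot is the closed ring of waits P9 -> P2 -> P9; P8 and P5 wait into the deadlock from upstream.
The rest can finish in the order P4, P7, P1, P3, P6.
Check, step by step:
  run P4 (it waits on nothing); releases L18 and L10
  P7: everything it awaited (L10) is free; runs, freeing L6 and L12
  run P1 (it waits on nothing); releases L7
  P3: everything it awaited (L7) is free; runs, freeing L0 and L16
  P6: everything it awaited (L16) is free; runs, freeing L3


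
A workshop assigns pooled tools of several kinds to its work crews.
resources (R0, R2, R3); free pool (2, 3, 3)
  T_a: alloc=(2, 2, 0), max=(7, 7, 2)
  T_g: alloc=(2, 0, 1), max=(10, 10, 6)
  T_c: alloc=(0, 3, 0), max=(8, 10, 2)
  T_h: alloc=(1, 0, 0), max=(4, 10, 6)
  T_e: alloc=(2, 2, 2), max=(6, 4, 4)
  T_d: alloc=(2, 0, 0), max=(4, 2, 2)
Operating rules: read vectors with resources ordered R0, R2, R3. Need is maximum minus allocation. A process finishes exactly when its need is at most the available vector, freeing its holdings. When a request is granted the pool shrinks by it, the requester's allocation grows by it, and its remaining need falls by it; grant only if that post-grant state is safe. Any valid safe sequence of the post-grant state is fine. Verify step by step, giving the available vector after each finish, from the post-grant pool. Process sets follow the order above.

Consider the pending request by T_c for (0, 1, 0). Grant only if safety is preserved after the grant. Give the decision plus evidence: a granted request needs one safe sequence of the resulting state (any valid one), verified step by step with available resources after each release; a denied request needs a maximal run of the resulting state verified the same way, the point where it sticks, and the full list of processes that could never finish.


DENY — the pretend-granted state is unsafe.
Key observation: no order helps: past T_d, T_e, the free pool tops out at (6, 4, 5), below what each blocked process needs in R2.
On the post-grant state, T_d, T_e is a maximal run — nothing extends it. Check, step by step:
  pool = (2, 2, 3)
  T_d: need (2, 2, 2) fits (2, 2, 3); releases (2, 0, 0), pool now (4, 2, 3)
  T_e: need (4, 2, 2) fits (4, 2, 3); releases (2, 2, 2), pool now (6, 4, 5)
  T_a cannot run: need (5, 5, 2) vs free (6, 4, 5) (insufficient R2)
  T_g cannot run: need (8, 10, 5) vs free (6, 4, 5) (insufficient R0 and R2)
  T_c cannot run: need (8, 6, 2) vs free (6, 4, 5) (insufficient R0 and R2)
  T_h cannot run: need (3, 10, 6) vs free (6, 4, 5) (insufficient R2 and R3)
Post-grant, the permanently blocked set is T_a, T_g, T_c and T_h.


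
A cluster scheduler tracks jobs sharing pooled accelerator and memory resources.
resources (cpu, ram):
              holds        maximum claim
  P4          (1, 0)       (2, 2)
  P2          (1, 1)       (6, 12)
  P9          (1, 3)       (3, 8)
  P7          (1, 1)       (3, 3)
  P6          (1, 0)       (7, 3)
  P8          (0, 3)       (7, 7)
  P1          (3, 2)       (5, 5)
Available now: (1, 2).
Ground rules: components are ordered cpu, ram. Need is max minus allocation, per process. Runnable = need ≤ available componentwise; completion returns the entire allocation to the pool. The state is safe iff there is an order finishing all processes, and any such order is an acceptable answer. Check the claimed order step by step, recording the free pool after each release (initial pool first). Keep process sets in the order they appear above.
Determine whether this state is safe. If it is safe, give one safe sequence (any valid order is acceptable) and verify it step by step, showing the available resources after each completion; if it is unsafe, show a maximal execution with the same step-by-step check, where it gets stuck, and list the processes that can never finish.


SAFE, for example via the order P4, P7, P1, P6, P9, P8, P2.
Key observation: at P4 the run first touches a limit — (1, 2) against (1, 2), exact on a resource it actually requests.
Walking it through:
  pool = (1, 2)
  P4 needs (1, 2) <= (1, 2) -> finishes; pool += (1, 0) = (2, 2)
  P7 needs (2, 2) <= (2, 2) -> finishes; pool += (1, 1) = (3, 3)
  P1 needs (2, 3) <= (3, 3) -> finishes; pool += (3, 2) = (6, 5)
  P6 needs (6, 3) <= (6, 5) -> finishes; pool += (1, 0) = (7, 5)
  P9 needs (2, 5) <= (7, 5) -> finishes; pool += (1, 3) = (8, 8)
  P8 needs (7, 4) <= (8, 8) -> finishes; pool += (0, 3) = (8, 11)
  P2 needs (5, 11) <= (8, 11) -> finishes; pool += (1, 1) = (9, 12)


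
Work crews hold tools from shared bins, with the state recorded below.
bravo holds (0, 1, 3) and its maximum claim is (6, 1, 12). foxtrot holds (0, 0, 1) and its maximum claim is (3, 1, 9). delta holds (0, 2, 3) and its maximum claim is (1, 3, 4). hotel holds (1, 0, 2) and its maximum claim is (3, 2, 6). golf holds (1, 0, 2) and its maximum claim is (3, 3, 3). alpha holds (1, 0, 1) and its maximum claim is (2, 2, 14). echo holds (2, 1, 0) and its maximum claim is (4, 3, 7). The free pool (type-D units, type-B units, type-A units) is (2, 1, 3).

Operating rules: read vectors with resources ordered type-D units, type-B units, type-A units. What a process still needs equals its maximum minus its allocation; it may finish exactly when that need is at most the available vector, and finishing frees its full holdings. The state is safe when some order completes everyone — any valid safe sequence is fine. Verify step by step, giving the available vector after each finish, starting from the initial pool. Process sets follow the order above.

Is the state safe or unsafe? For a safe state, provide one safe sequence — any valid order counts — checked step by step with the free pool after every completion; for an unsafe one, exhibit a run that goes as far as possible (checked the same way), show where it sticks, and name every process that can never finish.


SAFE — a valid safe sequence is delta, golf, echo, hotel, bravo, foxtrot, alpha.
Key observation: delta marks the first exact bind of the order: its need (1, 1, 1) fits the free (2, 1, 3) with zero slack on a requested resource.
Walking it through:
  pool = (2, 1, 3)
  delta: need (1, 1, 1) fits (2, 1, 3); releases (0, 2, 3), pool now (2, 3, 6)
  golf: need (2, 3, 1) fits (2, 3, 6); releases (1, 0, 2), pool now (3, 3, 8)
  echo: need (2, 2, 7) fits (3, 3, 8); releases (2, 1, 0), pool now (5, 4, 8)
  hotel: need (2, 2, 4) fits (5, 4, 8); releases (1, 0, 2), pool now (6, 4, 10)
  bravo: need (6, 0, 9) fits (6, 4, 10); releases (0, 1, 3), pool now (6, 5, 13)
  foxtrot: need (3, 1, 8) fits (6, 5, 13); releases (0, 0, 1), pool now (6, 5, 14)
  alpha: need (1, 2, 13) fits (6, 5, 14); releases (1, 0, 1), pool now (7, 5, 15)


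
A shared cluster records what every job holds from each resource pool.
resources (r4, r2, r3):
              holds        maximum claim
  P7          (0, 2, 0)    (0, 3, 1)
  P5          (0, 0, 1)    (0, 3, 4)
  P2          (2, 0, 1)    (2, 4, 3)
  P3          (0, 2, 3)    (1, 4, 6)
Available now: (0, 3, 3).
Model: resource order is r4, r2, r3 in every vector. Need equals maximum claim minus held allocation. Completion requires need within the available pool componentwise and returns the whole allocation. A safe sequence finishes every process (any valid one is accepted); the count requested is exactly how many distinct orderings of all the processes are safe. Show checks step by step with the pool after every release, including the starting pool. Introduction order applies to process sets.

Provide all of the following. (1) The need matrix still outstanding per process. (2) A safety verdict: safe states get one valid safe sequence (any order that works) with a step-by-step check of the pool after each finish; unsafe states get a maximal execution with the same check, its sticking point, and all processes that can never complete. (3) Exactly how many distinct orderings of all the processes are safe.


(1) Need matrix, components ordered r4, r2, r3:
  P7: (0, 1, 1)
  P5: (0, 3, 3)
  P2: (0, 4, 2)
  P3: (1, 2, 3)
(2) The state is SAFE; one workable sequence: P5, P7, P2, P3.
Key observation: the order's first zero-slack moment is P5 ((0, 3, 3) needed, (0, 3, 3) free — a requested resource with nothing to spare).
Verifying each step:
  pool = (0, 3, 3)
  run P5 (needs (0, 3, 3), free (0, 3, 3)); after release of (0, 0, 1) the pool is (0, 3, 4)
  run P7 (needs (0, 1, 1), free (0, 3, 4)); after release of (0, 2, 0) the pool is (0, 5, 4)
  run P2 (needs (0, 4, 2), free (0, 5, 4)); after release of (2, 0, 1) the pool is (2, 5, 5)
  run P3 (needs (1, 2, 3), free (2, 5, 5)); after release of (0, 2, 3) the pool is (2, 7, 8)
(3) Exactly 4 of the possible complete orderings are safe sequences.


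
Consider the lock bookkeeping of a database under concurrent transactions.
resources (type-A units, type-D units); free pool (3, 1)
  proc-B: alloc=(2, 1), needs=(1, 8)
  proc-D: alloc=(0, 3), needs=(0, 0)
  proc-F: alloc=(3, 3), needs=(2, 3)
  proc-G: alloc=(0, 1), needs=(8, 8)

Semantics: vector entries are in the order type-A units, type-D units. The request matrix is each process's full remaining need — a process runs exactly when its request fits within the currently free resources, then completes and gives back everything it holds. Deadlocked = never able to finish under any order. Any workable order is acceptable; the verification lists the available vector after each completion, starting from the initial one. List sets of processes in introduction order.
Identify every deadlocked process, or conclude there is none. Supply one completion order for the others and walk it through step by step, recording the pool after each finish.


The deadlocked set is proc-B and proc-G.
Key observation: the wall is type-D units: completing proc-D, proc-F brings the pool only to (6, 7), and all the rest need more.
The rest can finish in the order proc-D, proc-F. Step-by-step check:
  pool = (3, 1)
  proc-D needs (0, 0) <= (3, 1) -> finishes; pool += (0, 3) = (3, 4)
  proc-F needs (2, 3) <= (3, 4) -> finishes; pool += (3, 3) = (6, 7)
The stuck group stays short no matter what:
  proc-B still needs (1, 8) but only (6, 7) is free — short on type-D units
  proc-G still needs (8, 8) but only (6, 7) is free — short on type-A units and type-D units


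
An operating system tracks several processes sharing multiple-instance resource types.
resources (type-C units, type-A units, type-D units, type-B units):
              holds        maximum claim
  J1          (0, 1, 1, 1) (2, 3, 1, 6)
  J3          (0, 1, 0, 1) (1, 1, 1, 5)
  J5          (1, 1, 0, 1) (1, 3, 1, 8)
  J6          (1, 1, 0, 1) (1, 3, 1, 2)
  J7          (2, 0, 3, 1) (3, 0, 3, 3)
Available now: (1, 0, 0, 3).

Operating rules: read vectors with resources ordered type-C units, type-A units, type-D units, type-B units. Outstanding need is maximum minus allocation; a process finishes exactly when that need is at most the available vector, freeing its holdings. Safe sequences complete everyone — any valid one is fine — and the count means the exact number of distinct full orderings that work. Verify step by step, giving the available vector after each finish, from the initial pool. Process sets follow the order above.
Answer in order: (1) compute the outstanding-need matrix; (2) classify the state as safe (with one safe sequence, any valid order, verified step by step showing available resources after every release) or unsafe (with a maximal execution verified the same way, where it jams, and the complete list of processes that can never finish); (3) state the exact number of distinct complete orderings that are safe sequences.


(1) Need matrix, components ordered type-C units, type-A units, type-D units, type-B units:
  J1: (2, 2, 0, 5)
  J3: (1, 0, 1, 4)
  J5: (0, 2, 1, 7)
  J6: (0, 2, 1, 1)
  J7: (1, 0, 0, 2)
(2) UNSAFE — no complete ordering exists.
Key observation: the pool after J7, J3 is (3, 1, 3, 5); every surviving request exceeds it in type-A units, so progress ends there.
The run J7, J3 cannot be extended any further. Check, step by step:
  pool = (1, 0, 0, 3)
  J7 needs (1, 0, 0, 2) <= (1, 0, 0, 3) -> finishes; pool += (2, 0, 3, 1) = (3, 0, 3, 4)
  J3 needs (1, 0, 1, 4) <= (3, 0, 3, 4) -> finishes; pool += (0, 1, 0, 1) = (3, 1, 3, 5)
  J1 still needs (2, 2, 0, 5) but only (3, 1, 3, 5) is free — short on type-A units
  J5 still needs (0, 2, 1, 7) but only (3, 1, 3, 5) is free — short on type-A units and type-B units
  J6 still needs (0, 2, 1, 1) but only (3, 1, 3, 5) is free — short on type-A units
Processes that can never finish: J1, J5 and J6.
(3) Precisely 0 of the possible complete orderings are safe sequences.


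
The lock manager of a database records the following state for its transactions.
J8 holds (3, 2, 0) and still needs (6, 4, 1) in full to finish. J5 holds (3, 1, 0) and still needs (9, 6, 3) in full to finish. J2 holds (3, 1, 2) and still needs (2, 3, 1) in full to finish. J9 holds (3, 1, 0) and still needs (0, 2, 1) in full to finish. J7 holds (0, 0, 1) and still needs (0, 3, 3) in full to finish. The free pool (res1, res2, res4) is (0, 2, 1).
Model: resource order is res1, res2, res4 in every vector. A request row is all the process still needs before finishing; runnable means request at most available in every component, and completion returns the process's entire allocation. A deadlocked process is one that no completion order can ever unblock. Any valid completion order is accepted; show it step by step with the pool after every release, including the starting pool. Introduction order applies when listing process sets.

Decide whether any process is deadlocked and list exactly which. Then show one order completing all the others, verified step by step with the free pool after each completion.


The deadlocked set is empty.
Key observation: beginning at J9, releases accumulate fast enough that every process eventually fits.
A valid finishing order for the others: J9, J2, J8, J5, J7. Verifying each step:
  pool = (0, 2, 1)
  run J9 (needs (0, 2, 1), free (0, 2, 1)); after release of (3, 1, 0) the pool is (3, 3, 1)
  run J2 (needs (2, 3, 1), free (3, 3, 1)); after release of (3, 1, 2) the pool is (6, 4, 3)
  run J8 (needs (6, 4, 1), free (6, 4, 3)); after release of (3, 2, 0) the pool is (9, 6, 3)
  run J5 (needs (9, 6, 3), free (9, 6, 3)); after release of (3, 1, 0) the pool is (12, 7, 3)
  run J7 (needs (0, 3, 3), free (12, 7, 3)); after release of (0, 0, 1) the pool is (12, 7, 4)


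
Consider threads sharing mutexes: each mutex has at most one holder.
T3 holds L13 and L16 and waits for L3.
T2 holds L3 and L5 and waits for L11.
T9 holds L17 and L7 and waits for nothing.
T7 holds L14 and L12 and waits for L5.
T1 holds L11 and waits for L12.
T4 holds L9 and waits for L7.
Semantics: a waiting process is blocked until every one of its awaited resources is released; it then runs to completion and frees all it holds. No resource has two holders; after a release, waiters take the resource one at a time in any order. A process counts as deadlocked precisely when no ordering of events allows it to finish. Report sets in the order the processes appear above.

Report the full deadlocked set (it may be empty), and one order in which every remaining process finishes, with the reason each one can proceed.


The deadlocked set is T3, T2, T7 and T1.
Key observation: nobody on the ring T2 -> T1 -> T7 -> T2 can start until another member finishes, which never happens; T3 waits into the deadlock from upstream.
The rest can finish in the order T9, T4.
Walking it through:
  T9 waits on nothing -> runs at once and releases L17 and L7
  T4 waits on L7 — all released -> runs and releases L9


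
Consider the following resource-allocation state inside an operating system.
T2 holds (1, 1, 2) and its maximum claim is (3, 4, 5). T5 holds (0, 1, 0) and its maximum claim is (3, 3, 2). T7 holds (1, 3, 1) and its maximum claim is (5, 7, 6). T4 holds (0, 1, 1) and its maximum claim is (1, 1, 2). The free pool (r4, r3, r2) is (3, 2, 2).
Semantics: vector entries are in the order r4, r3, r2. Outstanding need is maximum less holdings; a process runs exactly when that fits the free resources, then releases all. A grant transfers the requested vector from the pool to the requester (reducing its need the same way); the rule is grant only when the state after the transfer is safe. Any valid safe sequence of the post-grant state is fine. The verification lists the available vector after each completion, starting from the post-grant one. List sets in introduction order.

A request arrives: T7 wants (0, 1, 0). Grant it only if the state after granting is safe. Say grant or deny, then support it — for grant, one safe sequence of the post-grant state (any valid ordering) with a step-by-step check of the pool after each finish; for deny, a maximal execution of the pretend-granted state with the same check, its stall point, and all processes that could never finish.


GRANT: granting preserves safety; a valid post-grant sequence is T4, T5, T2, T7.
Key observation: the transfer keeps a workable pool ((3, 1, 2)); T4 starts the safe sequence.
Step-by-step check of the post-grant state:
  pool = (3, 1, 2)
  T4 needs (1, 0, 1) <= (3, 1, 2) -> finishes; pool += (0, 1, 1) = (3, 2, 3)
  T5 needs (3, 2, 2) <= (3, 2, 3) -> finishes; pool += (0, 1, 0) = (3, 3, 3)
  T2 needs (2, 3, 3) <= (3, 3, 3) -> finishes; pool += (1, 1, 2) = (4, 4, 5)
  T7 needs (4, 3, 5) <= (4, 4, 5) -> finishes; pool += (1, 4, 1) = (5, 8, 6)


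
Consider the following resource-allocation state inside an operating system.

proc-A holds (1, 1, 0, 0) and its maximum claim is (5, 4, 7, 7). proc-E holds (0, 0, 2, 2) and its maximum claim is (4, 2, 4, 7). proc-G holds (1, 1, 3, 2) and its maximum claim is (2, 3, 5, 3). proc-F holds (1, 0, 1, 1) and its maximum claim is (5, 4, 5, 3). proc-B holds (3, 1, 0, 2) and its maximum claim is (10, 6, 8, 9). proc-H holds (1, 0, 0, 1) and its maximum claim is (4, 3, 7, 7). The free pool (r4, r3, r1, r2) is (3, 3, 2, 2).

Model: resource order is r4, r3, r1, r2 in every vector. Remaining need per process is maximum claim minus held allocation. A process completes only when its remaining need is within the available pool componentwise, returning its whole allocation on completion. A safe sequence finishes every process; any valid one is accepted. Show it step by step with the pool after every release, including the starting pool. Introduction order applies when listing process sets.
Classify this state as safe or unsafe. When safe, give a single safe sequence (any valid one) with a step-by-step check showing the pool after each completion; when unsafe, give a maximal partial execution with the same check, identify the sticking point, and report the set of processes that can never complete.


SAFE — a valid safe sequence is proc-G, proc-F, proc-E, proc-H, proc-A, proc-B.
Key observation: proc-G is the earliest step where a requested resource binds exactly: need (1, 2, 2, 1), pool (3, 3, 2, 2) at its turn.
Step-by-step check:
  pool = (3, 3, 2, 2)
  run proc-G (needs (1, 2, 2, 1), free (3, 3, 2, 2)); after release of (1, 1, 3, 2) the pool is (4, 4, 5, 4)
  run proc-F (needs (4, 4, 4, 2), free (4, 4, 5, 4)); after release of (1, 0, 1, 1) the pool is (5, 4, 6, 5)
  run proc-E (needs (4, 2, 2, 5), free (5, 4, 6, 5)); after release of (0, 0, 2, 2) the pool is (5, 4, 8, 7)
  run proc-H (needs (3, 3, 7, 6), free (5, 4, 8, 7)); after release of (1, 0, 0, 1) the pool is (6, 4, 8, 8)
  run proc-A (needs (4, 3, 7, 7), free (6, 4, 8, 8)); after release of (1, 1, 0, 0) the pool is (7, 5, 8, 8)
  run proc-B (needs (7, 5, 8, 7), free (7, 5, 8, 8)); after release of (3, 1, 0, 2) the pool is (10, 6, 8, 10)


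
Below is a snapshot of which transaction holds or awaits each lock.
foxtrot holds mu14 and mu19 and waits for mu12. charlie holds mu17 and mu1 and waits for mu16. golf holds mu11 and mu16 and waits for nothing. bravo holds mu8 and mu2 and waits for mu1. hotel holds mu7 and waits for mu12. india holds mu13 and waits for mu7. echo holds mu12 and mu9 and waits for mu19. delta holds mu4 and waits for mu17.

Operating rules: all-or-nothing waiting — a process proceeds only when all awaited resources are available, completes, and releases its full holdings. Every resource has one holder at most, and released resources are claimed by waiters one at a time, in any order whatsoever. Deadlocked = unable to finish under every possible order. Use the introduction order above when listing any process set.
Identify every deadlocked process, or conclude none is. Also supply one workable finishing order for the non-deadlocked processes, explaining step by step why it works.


Deadlocked set: foxtrot, hotel, india and echo.
Key observation: the cycle foxtrot -> echo -> foxtrot can never break — each member waits on the next; hotel and india wait into the deadlock from upstream.
The rest can finish in the order golf, charlie, delta, bravo.
Step-by-step check:
  golf waits on nothing -> runs at once and releases mu11 and mu16
  charlie: everything it awaited (mu16) is free; runs, freeing mu17 and mu1
  delta: everything it awaited (mu17) is free; runs, freeing mu4
  bravo: everything it awaited (mu1) is free; runs, freeing mu8 and mu2


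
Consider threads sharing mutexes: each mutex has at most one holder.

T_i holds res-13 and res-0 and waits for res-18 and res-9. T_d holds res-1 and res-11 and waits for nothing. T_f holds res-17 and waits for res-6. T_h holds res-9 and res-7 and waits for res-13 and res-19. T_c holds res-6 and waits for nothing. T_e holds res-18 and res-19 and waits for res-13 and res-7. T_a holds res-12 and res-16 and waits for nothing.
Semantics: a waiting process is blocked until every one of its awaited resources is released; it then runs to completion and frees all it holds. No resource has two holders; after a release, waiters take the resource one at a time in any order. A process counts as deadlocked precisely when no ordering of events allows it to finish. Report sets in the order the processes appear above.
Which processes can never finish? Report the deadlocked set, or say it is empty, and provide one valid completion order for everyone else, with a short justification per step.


Deadlocked set: T_i, T_h and T_e.
Key observation: the cycle T_i -> T_h -> T_i can never break — each member waits on the next; T_e is caught in further circular waits.
A valid finishing order for the others: T_c, T_a, T_f, T_d.
Walking it through:
  T_c: no waits; runs immediately, freeing res-6
  T_a: no waits; runs immediately, freeing res-12 and res-16
  T_f: everything it awaited (res-6) is free; runs, freeing res-17
  T_d: no waits; runs immediately, freeing res-1 and res-11


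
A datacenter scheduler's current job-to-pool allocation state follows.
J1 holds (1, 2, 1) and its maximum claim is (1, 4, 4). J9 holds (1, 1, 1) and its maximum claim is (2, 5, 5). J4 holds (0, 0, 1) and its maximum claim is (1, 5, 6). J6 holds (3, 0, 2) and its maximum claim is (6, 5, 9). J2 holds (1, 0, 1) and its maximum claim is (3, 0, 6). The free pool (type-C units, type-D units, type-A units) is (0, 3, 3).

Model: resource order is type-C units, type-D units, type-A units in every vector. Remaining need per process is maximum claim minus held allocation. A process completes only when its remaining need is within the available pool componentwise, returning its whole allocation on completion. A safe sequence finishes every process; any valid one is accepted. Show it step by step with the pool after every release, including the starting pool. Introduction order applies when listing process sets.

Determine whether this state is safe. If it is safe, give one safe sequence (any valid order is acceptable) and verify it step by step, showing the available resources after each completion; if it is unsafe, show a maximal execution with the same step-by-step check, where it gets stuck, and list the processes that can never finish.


SAFE, for example via the order J1, J9, J4, J2, J6.
Key observation: the order's first zero-slack moment is J1 ((0, 2, 3) needed, (0, 3, 3) free — a requested resource with nothing to spare).
Walking it through:
  pool = (0, 3, 3)
  J1 needs (0, 2, 3) <= (0, 3, 3) -> finishes; pool += (1, 2, 1) = (1, 5, 4)
  J9 needs (1, 4, 4) <= (1, 5, 4) -> finishes; pool += (1, 1, 1) = (2, 6, 5)
  J4 needs (1, 5, 5) <= (2, 6, 5) -> finishes; pool += (0, 0, 1) = (2, 6, 6)
  J2 needs (2, 0, 5) <= (2, 6, 6) -> finishes; pool += (1, 0, 1) = (3, 6, 7)
  J6 needs (3, 5, 7) <= (3, 6, 7) -> finishes; pool += (3, 0, 2) = (6, 6, 9)


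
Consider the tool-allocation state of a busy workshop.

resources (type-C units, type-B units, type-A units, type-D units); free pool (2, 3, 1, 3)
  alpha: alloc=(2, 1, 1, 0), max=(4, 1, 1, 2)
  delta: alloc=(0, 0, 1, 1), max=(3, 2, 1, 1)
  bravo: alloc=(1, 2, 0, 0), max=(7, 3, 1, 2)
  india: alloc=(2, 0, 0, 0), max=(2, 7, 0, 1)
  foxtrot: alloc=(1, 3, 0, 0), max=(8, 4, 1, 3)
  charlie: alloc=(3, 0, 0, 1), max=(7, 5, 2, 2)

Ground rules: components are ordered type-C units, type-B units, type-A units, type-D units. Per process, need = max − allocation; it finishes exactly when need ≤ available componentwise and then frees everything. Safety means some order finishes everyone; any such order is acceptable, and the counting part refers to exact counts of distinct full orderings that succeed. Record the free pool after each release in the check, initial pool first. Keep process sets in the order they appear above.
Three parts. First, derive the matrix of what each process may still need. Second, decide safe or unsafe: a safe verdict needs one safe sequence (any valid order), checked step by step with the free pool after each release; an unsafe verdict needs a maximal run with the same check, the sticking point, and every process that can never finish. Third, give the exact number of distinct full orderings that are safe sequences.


(1) Remaining need (order type-C units, type-B units, type-A units, type-D units):
  alpha: (2, 0, 0, 2)
  delta: (3, 2, 0, 0)
  bravo: (6, 1, 1, 2)
  india: (0, 7, 0, 1)
  foxtrot: (7, 1, 1, 3)
  charlie: (4, 5, 2, 1)
(2) UNSAFE — no complete ordering exists.
Key observation: after alpha, delta the pool peaks at (4, 4, 3, 4), and each blocked process is short somewhere: bravo on type-C units; india on type-B units; foxtrot on type-C units; charlie on type-B units.
Going as far as possible: alpha, delta; after that, nothing fits. Walking it through:
  pool = (2, 3, 1, 3)
  run alpha (needs (2, 0, 0, 2), free (2, 3, 1, 3)); after release of (2, 1, 1, 0) the pool is (4, 4, 2, 3)
  run delta (needs (3, 2, 0, 0), free (4, 4, 2, 3)); after release of (0, 0, 1, 1) the pool is (4, 4, 3, 4)
  blocked: bravo wants (6, 1, 1, 2), pool (4, 4, 3, 4) — not enough type-C units
  blocked: india wants (0, 7, 0, 1), pool (4, 4, 3, 4) — not enough type-B units
  blocked: foxtrot wants (7, 1, 1, 3), pool (4, 4, 3, 4) — not enough type-C units
  blocked: charlie wants (4, 5, 2, 1), pool (4, 4, 3, 4) — not enough type-B units
Processes that can never finish: bravo, india, foxtrot and charlie.
(3) Exactly 0 of the possible complete orderings are safe sequences.


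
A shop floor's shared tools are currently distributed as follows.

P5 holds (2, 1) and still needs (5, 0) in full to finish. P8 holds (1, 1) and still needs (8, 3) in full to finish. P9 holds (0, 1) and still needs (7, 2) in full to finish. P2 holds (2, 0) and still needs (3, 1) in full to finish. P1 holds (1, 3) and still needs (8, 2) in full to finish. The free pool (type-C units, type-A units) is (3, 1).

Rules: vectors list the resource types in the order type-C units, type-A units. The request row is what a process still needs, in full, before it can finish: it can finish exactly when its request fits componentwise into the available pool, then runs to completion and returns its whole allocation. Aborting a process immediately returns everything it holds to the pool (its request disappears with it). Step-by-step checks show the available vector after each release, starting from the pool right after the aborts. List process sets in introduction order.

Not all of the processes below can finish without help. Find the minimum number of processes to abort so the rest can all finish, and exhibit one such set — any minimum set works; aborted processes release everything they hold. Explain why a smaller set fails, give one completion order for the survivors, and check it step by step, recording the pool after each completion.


Minimum abort set: P8.
Key observation: P1 could never have finished before the abort; with (1, 1) returned by P8, it fits at step 3.
No smaller set exists: with zero aborts the deadlock remains.
The survivors complete as P2, P5, P1, P9. Check, step by step (starting from the post-abort pool):
  pool = (4, 2)
  P2: need (3, 1) fits (4, 2); releases (2, 0), pool now (6, 2)
  P5: need (5, 0) fits (6, 2); releases (2, 1), pool now (8, 3)
  P1: need (8, 2) fits (8, 3); releases (1, 3), pool now (9, 6)
  P9: need (7, 2) fits (9, 6); releases (0, 1), pool now (9, 7)


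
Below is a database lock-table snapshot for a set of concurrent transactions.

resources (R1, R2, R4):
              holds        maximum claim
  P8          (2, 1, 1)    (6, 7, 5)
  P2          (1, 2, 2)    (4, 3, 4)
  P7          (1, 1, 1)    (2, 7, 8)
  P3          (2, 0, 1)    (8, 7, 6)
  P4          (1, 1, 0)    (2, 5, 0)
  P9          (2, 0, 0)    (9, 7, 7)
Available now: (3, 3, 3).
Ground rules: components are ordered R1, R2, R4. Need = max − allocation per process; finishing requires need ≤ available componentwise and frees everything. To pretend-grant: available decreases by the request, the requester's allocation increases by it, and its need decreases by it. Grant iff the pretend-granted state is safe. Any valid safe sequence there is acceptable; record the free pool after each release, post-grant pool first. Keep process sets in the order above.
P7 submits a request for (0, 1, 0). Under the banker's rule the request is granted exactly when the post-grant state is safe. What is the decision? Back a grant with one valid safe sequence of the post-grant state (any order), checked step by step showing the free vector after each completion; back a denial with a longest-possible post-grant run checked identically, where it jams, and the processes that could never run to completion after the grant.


DENY: after the grant no complete ordering would exist.
Key observation: after P2, P4 the pool peaks at (5, 5, 5), and each blocked process is short somewhere: P8 on R2; P7 on R4; P3 on R1, R2; P9 on R1, R2, R4.
After a pretend grant, a maximal execution: P2, P4 — then nothing else fits. Step-by-step check:
  pool = (3, 2, 3)
  P2: need (3, 1, 2) fits (3, 2, 3); releases (1, 2, 2), pool now (4, 4, 5)
  P4: need (1, 4, 0) fits (4, 4, 5); releases (1, 1, 0), pool now (5, 5, 5)
  blocked: P8 wants (4, 6, 4), pool (5, 5, 5) — not enough R2
  blocked: P7 wants (1, 5, 7), pool (5, 5, 5) — not enough R4
  blocked: P3 wants (6, 7, 5), pool (5, 5, 5) — not enough R1 and R2
  blocked: P9 wants (7, 7, 7), pool (5, 5, 5) — not enough R1, R2 and R4
Post-grant, the permanently blocked set is P8, P7, P3 and P9.


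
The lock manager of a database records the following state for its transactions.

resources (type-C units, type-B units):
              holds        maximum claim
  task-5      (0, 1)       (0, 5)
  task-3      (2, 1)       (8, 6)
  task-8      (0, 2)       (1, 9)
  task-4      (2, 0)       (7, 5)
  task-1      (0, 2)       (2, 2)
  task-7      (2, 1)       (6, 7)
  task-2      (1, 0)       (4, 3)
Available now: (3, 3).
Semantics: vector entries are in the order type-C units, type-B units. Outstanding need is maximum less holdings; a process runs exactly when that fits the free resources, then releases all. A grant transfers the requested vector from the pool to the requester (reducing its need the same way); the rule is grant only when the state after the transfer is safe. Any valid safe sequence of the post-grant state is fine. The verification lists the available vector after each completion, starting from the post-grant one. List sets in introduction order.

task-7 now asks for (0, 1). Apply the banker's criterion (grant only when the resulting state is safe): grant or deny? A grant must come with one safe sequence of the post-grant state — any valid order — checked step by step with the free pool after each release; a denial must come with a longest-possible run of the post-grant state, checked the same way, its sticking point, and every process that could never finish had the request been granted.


GRANT. The post-grant state is safe; one safe sequence: task-1, task-5, task-2, task-7, task-4, task-3, task-8.
Key observation: with (3, 2) left after the transfer, task-1 can run at once — the state stays safe.
Verifying the post-grant state step by step:
  pool = (3, 2)
  task-1 needs (2, 0) <= (3, 2) -> finishes; pool += (0, 2) = (3, 4)
  task-5 needs (0, 4) <= (3, 4) -> finishes; pool += (0, 1) = (3, 5)
  task-2 needs (3, 3) <= (3, 5) -> finishes; pool += (1, 0) = (4, 5)
  task-7 needs (4, 5) <= (4, 5) -> finishes; pool += (2, 2) = (6, 7)
  task-4 needs (5, 5) <= (6, 7) -> finishes; pool += (2, 0) = (8, 7)
  task-3 needs (6, 5) <= (8, 7) -> finishes; pool += (2, 1) = (10, 8)
  task-8 needs (1, 7) <= (10, 8) -> finishes; pool += (0, 2) = (10, 10)


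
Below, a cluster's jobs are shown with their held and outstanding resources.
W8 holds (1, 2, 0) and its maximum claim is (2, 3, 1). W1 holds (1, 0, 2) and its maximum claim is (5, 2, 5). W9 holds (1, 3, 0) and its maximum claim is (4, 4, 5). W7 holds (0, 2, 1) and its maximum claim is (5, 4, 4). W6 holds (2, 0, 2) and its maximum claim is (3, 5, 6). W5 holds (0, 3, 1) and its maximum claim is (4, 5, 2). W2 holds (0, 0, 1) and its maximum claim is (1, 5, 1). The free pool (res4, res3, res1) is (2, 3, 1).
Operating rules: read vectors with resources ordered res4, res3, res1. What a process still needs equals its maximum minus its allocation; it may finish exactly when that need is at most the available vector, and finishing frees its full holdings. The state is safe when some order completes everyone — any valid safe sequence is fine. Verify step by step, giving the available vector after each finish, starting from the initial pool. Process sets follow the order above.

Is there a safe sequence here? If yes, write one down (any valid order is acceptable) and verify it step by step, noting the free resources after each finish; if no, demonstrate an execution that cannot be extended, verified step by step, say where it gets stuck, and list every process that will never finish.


UNSAFE.
Key observation: after W8, W2 the pool peaks at (3, 5, 2), and each blocked process is short somewhere: W1 on res4, res1; W9 on res1; W7 on res4, res1; W6 on res1; W5 on res4.
A maximal execution: W8, W2 — then nothing else fits. Check, step by step:
  pool = (2, 3, 1)
  run W8 (needs (1, 1, 1), free (2, 3, 1)); after release of (1, 2, 0) the pool is (3, 5, 1)
  run W2 (needs (1, 5, 0), free (3, 5, 1)); after release of (0, 0, 1) the pool is (3, 5, 2)
  blocked: W1 wants (4, 2, 3), pool (3, 5, 2) — not enough res4 and res1
  blocked: W9 wants (3, 1, 5), pool (3, 5, 2) — not enough res1
  blocked: W7 wants (5, 2, 3), pool (3, 5, 2) — not enough res4 and res1
  blocked: W6 wants (1, 5, 4), pool (3, 5, 2) — not enough res1
  blocked: W5 wants (4, 2, 1), pool (3, 5, 2) — not enough res4
Processes that can never finish: W1, W9, W7, W6 and W5.
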